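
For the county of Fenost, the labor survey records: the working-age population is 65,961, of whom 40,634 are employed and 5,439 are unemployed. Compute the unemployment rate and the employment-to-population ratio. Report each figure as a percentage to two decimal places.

Unemployment rate ≈ 11.81%; employment-population ratio ≈ 61.60%.

Labor force = employed + unemployed = 40,634 + 5,439 = 46,073.
Unemployment rate = 5,439 / 46,073 = 11.81%.
Employment-population ratio = 40,634 / 65,961 = 61.60%.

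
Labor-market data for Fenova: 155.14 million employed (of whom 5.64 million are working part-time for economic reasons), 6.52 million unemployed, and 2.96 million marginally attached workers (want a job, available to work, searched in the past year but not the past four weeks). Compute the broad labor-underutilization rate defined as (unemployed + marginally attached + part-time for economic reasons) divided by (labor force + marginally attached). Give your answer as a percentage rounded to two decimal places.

Labor force = 155.14 + 6.52 = 161.66 million.
Numerator = 6.52 + 2.96 + 5.64 = 15.12 million.
Denominator = 161.66 + 2.96 = 164.62 million.
Broad rate = 15.12 / 164.62 = 9.18%.

Broad underutilization rate ≈ 9.18%.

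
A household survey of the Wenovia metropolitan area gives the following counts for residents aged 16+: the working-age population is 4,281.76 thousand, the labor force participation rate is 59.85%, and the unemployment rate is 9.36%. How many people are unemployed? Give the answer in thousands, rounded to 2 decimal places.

About 239.86 thousand are unemployed.

Labor force = 0.5985 × 4,281.76 = 2,562.63 thousand.
Unemployed = 0.0936 × 2,562.63 ≈ 239.86 thousand.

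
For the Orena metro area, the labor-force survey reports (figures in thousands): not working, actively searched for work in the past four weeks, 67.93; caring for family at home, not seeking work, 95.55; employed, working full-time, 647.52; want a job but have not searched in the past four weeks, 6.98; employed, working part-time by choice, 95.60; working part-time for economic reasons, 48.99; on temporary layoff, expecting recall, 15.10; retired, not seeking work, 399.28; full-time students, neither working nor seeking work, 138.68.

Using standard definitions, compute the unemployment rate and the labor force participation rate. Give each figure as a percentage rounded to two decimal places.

Employed = 647.52 + 95.60 + 48.99 = 792.11 thousand (anyone who worked, including part-time for economic reasons, counts as employed).
Unemployed = 67.93 + 15.10 = 83.03 thousand (jobless and actively searching, or on temporary layoff).
Labor force = 792.11 + 83.03 = 875.14 thousand.
Not in labor force = 95.55 + 6.98 + 399.28 + 138.68 = 640.49 thousand (those not working and not actively searching are outside the labor force — including those who want a job but have given up searching).
Civilian working-age population = 875.14 + 640.49 = 1,515.63 thousand.
Unemployment rate = 83.03 / 875.14 = 9.49%.
Labor force participation rate = 875.14 / 1,515.63 = 57.74%.

Unemployment rate ≈ 9.49%; labor force participation rate ≈ 57.74%.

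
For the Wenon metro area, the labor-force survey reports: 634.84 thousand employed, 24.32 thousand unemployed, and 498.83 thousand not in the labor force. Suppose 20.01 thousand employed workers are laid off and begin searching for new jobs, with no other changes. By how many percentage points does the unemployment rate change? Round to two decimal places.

Initially, labor force = 634.84 + 24.32 = 659.16 thousand, so u = 24.32/659.16 = 3.69%.
After the change, employed falls and unemployed rises by 20.01; labor force unchanged → E = 614.83, U = 44.33, labor force = 659.16 thousand.
New unemployment rate = 44.33 / 659.16 = 6.73%.
Change = 6.73% − 3.69% = +3.04 percentage points.

The unemployment rate changes by +3.04 percentage points.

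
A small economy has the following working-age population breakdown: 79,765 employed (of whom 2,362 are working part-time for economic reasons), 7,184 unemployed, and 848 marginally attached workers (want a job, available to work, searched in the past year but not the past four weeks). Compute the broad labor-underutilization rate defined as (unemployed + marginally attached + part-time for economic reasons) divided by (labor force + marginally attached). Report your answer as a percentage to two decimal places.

Labor force = 79,765 + 7,184 = 86,949.
Numerator = 7,184 + 848 + 2,362 = 10,394.
Denominator = 86,949 + 848 = 87,797.
Broad rate = 10,394 / 87,797 = 11.84%.

Broad underutilization rate ≈ 11.84%.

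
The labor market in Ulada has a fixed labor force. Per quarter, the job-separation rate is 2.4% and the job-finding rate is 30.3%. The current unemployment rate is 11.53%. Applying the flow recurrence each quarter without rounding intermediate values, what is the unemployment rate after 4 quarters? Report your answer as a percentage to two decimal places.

Unemployment rate after four quarters ≈ 8.20%.

With a fixed labor force, u_{t+1} = u_t + s·(1−u_t) − f·u_t = u_t·(1−s−f) + s.
Here 1−s−f = 0.673 and s = 0.024.
u_1 = 0.115300 × 0.673 + 0.024 = 0.101597.
u_2 = 0.101597 × 0.673 + 0.024 = 0.092375.
u_3 = 0.092375 × 0.673 + 0.024 = 0.086168.
u_4 = 0.086168 × 0.673 + 0.024 = 0.081991.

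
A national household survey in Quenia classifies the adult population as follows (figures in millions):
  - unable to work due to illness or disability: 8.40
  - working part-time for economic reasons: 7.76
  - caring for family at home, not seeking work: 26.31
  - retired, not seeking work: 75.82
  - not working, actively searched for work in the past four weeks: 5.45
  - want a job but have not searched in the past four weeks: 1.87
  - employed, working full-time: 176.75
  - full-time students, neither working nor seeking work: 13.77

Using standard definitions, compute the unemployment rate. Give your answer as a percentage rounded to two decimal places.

Unemployment rate ≈ 2.87%.

Employed = 7.76 + 176.75 = 184.51 million (anyone who worked, including part-time for economic reasons, counts as employed).
Unemployed = 5.45 million.
Labor force = 184.51 + 5.45 = 189.96 million.
Unemployment rate = 5.45 / 189.96 = 2.87%.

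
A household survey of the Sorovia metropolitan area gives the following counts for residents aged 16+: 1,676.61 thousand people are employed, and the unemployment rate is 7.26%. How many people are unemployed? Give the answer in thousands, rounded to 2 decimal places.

About 131.25 thousand are unemployed.

Let U be the number unemployed. The labor force is E + U, and U/(E+U) = 0.0726.
So U = 0.0726 × 1,676.61 / (1 − 0.0726) = 121.7219 / 0.9274 ≈ 131.25 thousand.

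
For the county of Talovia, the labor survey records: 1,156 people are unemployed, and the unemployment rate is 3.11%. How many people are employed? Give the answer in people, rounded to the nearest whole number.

Labor force = U / u = 1,156 / 0.0311 ≈ 37,170.
Employed = labor force − unemployed = 37,170 − 1,156 = 36,014.

About 36,014 are employed.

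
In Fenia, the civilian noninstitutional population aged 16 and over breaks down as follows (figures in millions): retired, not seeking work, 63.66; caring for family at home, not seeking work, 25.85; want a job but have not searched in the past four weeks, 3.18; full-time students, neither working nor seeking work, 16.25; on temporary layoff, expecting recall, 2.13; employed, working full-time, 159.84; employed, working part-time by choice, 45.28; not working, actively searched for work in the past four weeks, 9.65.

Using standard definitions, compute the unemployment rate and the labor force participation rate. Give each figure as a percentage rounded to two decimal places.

Employed = 159.84 + 45.28 = 205.12 million.
Unemployed = 2.13 + 9.65 = 11.78 million (jobless and actively searching, or on temporary layoff).
Labor force = 205.12 + 11.78 = 216.90 million.
Not in labor force = 63.66 + 25.85 + 3.18 + 16.25 = 108.94 million (those not working and not actively searching are outside the labor force — including those who want a job but have given up searching).
Civilian working-age population = 216.90 + 108.94 = 325.84 million.
Unemployment rate = 11.78 / 216.90 = 5.43%.
Labor force participation rate = 216.90 / 325.84 = 66.57%.

Unemployment rate ≈ 5.43%; labor force participation rate ≈ 66.57%.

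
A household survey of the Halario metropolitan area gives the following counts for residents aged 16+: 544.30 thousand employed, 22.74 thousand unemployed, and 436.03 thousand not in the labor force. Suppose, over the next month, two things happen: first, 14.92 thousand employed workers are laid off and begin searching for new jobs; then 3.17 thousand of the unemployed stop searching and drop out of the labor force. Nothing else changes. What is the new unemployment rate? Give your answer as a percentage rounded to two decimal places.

Initially, labor force = 544.30 + 22.74 = 567.04 thousand, so u = 22.74/567.04 = 4.01%.
After the first change, employed falls and unemployed rises by 14.92; labor force unchanged → E = 529.38, U = 37.66, labor force = 567.04 thousand.
After the second change, unemployed and labor force both fall by 3.17 → E = 529.38, U = 34.49, labor force = 563.87 thousand.
New unemployment rate = 34.49 / 563.87 = 6.12%.

New unemployment rate ≈ 6.12%.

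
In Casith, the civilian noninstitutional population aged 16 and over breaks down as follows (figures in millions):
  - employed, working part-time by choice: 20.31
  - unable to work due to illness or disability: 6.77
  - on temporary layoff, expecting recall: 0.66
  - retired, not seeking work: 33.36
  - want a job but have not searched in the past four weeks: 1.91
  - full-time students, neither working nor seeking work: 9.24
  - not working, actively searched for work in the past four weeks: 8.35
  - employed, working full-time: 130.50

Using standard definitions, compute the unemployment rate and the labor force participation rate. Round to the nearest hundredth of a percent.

Unemployment rate ≈ 5.64%; labor force participation rate ≈ 75.71%.

Employed = 20.31 + 130.50 = 150.81 million.
Unemployed = 0.66 + 8.35 = 9.01 million (jobless and actively searching, or on temporary layoff).
Labor force = 150.81 + 9.01 = 159.82 million.
Not in labor force = 6.77 + 33.36 + 1.91 + 9.24 = 51.28 million (those not working and not actively searching are outside the labor force — including those who want a job but have given up searching).
Civilian working-age population = 159.82 + 51.28 = 211.10 million.
Unemployment rate = 9.01 / 159.82 = 5.64%.
Labor force participation rate = 159.82 / 211.10 = 75.71%.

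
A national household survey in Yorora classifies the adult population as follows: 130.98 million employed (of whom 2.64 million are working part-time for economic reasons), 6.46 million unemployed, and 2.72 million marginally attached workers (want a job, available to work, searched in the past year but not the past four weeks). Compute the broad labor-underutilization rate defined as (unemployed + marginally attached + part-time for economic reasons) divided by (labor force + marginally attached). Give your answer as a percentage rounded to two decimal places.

Labor force = 130.98 + 6.46 = 137.44 million.
Numerator = 6.46 + 2.72 + 2.64 = 11.82 million.
Denominator = 137.44 + 2.72 = 140.16 million.
Broad rate = 11.82 / 140.16 = 8.43%.

Broad underutilization rate ≈ 8.43%.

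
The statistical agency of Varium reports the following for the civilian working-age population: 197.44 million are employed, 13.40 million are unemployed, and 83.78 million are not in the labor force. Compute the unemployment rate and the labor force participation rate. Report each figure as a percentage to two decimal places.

Labor force = employed + unemployed = 197.44 + 13.40 = 210.84 million.
Working-age population = 210.84 + 83.78 = 294.62 million.
Unemployment rate = 13.40 / 210.84 = 6.36%.
Labor force participation rate = 210.84 / 294.62 = 71.56%.

Unemployment rate ≈ 6.36%; labor force participation rate ≈ 71.56%.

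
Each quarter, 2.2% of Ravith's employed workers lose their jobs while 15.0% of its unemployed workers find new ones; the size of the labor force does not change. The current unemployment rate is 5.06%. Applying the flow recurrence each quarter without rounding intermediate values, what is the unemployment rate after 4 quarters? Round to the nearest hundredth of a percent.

Unemployment rate after four quarters ≈ 9.16%.

With a fixed labor force, u_{t+1} = u_t + s·(1−u_t) − f·u_t = u_t·(1−s−f) + s.
Here 1−s−f = 0.828 and s = 0.022.
u_1 = 0.050600 × 0.828 + 0.022 = 0.063897.
u_2 = 0.063897 × 0.828 + 0.022 = 0.074907.
u_3 = 0.074907 × 0.828 + 0.022 = 0.084023.
u_4 = 0.084023 × 0.828 + 0.022 = 0.091571.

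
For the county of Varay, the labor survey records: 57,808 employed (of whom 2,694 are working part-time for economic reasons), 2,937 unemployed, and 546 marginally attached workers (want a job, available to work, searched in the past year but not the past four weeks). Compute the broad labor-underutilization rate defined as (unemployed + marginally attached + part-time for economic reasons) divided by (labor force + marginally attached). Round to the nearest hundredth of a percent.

Labor force = 57,808 + 2,937 = 60,745.
Numerator = 2,937 + 546 + 2,694 = 6,177.
Denominator = 60,745 + 546 = 61,291.
Broad rate = 6,177 / 61,291 = 10.08%.

Broad underutilization rate ≈ 10.08%.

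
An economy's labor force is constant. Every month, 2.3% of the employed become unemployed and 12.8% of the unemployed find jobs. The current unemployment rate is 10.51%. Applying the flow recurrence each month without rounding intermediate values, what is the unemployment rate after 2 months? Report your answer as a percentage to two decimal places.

Unemployment rate after two months ≈ 11.83%.

With a fixed labor force, u_{t+1} = u_t + s·(1−u_t) − f·u_t = u_t·(1−s−f) + s.
Here 1−s−f = 0.849 and s = 0.023.
u_1 = 0.105100 × 0.849 + 0.023 = 0.112230.
u_2 = 0.112230 × 0.849 + 0.023 = 0.118283.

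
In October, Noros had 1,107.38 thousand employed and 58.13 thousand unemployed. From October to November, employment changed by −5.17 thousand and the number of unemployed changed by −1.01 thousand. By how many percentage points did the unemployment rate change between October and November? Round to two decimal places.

October: labor force = 1,107.38 + 58.13 = 1,165.51; u = 58.13/1,165.51 = 4.99%.
November: labor force = 1,102.21 + 57.12 = 1,159.33; u = 57.12/1,159.33 = 4.93%.
Change = 4.93% − 4.99% = −0.06 pp.

The unemployment rate changed by −0.06 percentage points.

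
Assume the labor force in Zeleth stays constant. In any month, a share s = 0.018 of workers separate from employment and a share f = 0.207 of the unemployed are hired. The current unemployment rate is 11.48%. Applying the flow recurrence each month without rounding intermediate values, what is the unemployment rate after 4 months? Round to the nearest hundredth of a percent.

With a fixed labor force, u_{t+1} = u_t + s·(1−u_t) − f·u_t = u_t·(1−s−f) + s.
Here 1−s−f = 0.775 and s = 0.018.
u_1 = 0.114800 × 0.775 + 0.018 = 0.106970.
u_2 = 0.106970 × 0.775 + 0.018 = 0.100902.
u_3 = 0.100902 × 0.775 + 0.018 = 0.096199.
u_4 = 0.096199 × 0.775 + 0.018 = 0.092554.

Unemployment rate after four months ≈ 9.26%.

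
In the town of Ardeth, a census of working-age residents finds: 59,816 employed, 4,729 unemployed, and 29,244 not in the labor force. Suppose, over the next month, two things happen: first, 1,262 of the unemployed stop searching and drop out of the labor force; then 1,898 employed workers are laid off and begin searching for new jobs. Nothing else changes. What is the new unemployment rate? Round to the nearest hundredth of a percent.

Initially, labor force = 59,816 + 4,729 = 64,545, so u = 4,729/64,545 = 7.33%.
After the first change, unemployed and labor force both fall by 1,262 → E = 59,816, U = 3,467, labor force = 63,283.
After the second change, employed falls and unemployed rises by 1,898; labor force unchanged → E = 57,918, U = 5,365, labor force = 63,283.
New unemployment rate = 5,365 / 63,283 = 8.48%.

New unemployment rate ≈ 8.48%.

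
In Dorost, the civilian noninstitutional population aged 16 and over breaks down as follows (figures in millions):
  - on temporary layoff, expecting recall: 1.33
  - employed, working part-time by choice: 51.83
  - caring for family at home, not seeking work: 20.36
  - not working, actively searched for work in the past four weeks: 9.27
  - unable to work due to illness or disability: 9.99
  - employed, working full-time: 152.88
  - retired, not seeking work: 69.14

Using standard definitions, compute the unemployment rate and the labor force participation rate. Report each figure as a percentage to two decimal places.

Employed = 51.83 + 152.88 = 204.71 million.
Unemployed = 1.33 + 9.27 = 10.60 million (jobless and actively searching, or on temporary layoff).
Labor force = 204.71 + 10.60 = 215.31 million.
Not in labor force = 20.36 + 9.99 + 69.14 = 99.49 million (those not working and not actively searching are outside the labor force).
Civilian working-age population = 215.31 + 99.49 = 314.80 million.
Unemployment rate = 10.60 / 215.31 = 4.92%.
Labor force participation rate = 215.31 / 314.80 = 68.40%.

Unemployment rate ≈ 4.92%; labor force participation rate ≈ 68.40%.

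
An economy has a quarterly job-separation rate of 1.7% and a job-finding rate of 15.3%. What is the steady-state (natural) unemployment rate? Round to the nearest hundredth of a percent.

Steady-state unemployment rate ≈ 10.00%.

At steady state the flows balance: s·E = f·U, so U/(E+U) = s/(s+f).
u* = 1.7 / (1.7 + 15.3) = 1.7 / 17.00 = 10.00%.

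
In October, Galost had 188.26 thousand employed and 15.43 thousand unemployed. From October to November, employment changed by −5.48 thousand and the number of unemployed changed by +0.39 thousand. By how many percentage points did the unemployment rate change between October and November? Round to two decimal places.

October: labor force = 188.26 + 15.43 = 203.69; u = 15.43/203.69 = 7.58%.
November: labor force = 182.78 + 15.82 = 198.60; u = 15.82/198.60 = 7.97%.
Change = 7.97% − 7.58% = +0.39 pp.

The unemployment rate changed by +0.39 percentage points.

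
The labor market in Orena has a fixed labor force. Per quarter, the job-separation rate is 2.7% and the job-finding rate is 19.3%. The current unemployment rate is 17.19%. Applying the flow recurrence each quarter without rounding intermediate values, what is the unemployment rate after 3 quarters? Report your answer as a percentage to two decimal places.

Unemployment rate after three quarters ≈ 14.61%.

With a fixed labor force, u_{t+1} = u_t + s·(1−u_t) − f·u_t = u_t·(1−s−f) + s.
Here 1−s−f = 0.780 and s = 0.027.
u_1 = 0.171900 × 0.780 + 0.027 = 0.161082.
u_2 = 0.161082 × 0.780 + 0.027 = 0.152644.
u_3 = 0.152644 × 0.780 + 0.027 = 0.146062.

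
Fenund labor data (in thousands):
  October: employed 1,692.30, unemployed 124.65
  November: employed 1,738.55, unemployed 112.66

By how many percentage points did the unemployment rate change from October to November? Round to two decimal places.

October: labor force = 1,692.30 + 124.65 = 1,816.95; u = 124.65/1,816.95 = 6.86%.
November: labor force = 1,738.55 + 112.66 = 1,851.21; u = 112.66/1,851.21 = 6.09%.
Change = 6.09% − 6.86% = −0.77 pp.

The unemployment rate changed by −0.77 percentage points.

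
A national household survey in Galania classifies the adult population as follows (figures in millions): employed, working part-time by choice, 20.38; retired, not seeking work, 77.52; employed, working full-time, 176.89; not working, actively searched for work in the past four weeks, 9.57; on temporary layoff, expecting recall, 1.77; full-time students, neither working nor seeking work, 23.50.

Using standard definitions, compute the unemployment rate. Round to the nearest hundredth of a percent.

Employed = 20.38 + 176.89 = 197.27 million.
Unemployed = 9.57 + 1.77 = 11.34 million (jobless and actively searching, or on temporary layoff).
Labor force = 197.27 + 11.34 = 208.61 million.
Unemployment rate = 11.34 / 208.61 = 5.44%.

Unemployment rate ≈ 5.44%.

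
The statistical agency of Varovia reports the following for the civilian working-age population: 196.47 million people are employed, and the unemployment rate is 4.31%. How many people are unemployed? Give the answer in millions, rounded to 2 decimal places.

About 8.85 million are unemployed.

Let U be the number unemployed. The labor force is E + U, and U/(E+U) = 0.0431.
So U = 0.0431 × 196.47 / (1 − 0.0431) = 8.4679 / 0.9569 ≈ 8.85 million.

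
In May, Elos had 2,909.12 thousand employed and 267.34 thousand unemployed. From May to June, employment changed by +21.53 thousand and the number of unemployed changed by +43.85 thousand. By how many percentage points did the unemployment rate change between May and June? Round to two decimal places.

May: labor force = 2,909.12 + 267.34 = 3,176.46; u = 267.34/3,176.46 = 8.42%.
June: labor force = 2,930.65 + 311.19 = 3,241.84; u = 311.19/3,241.84 = 9.60%.
Change = 9.60% − 8.42% = +1.18 pp.

The unemployment rate changed by +1.18 percentage points.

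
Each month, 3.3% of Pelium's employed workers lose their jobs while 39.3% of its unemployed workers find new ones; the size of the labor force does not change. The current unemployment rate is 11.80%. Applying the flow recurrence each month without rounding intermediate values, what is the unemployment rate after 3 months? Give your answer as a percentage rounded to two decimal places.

With a fixed labor force, u_{t+1} = u_t + s·(1−u_t) − f·u_t = u_t·(1−s−f) + s.
Here 1−s−f = 0.574 and s = 0.033.
u_1 = 0.118000 × 0.574 + 0.033 = 0.100732.
u_2 = 0.100732 × 0.574 + 0.033 = 0.090820.
u_3 = 0.090820 × 0.574 + 0.033 = 0.085131.

Unemployment rate after three months ≈ 8.51%.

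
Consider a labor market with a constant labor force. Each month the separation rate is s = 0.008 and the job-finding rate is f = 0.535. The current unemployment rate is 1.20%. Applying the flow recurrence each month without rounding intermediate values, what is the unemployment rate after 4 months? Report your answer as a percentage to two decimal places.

Unemployment rate after four months ≈ 1.46%.

With a fixed labor force, u_{t+1} = u_t + s·(1−u_t) − f·u_t = u_t·(1−s−f) + s.
Here 1−s−f = 0.457 and s = 0.008.
u_1 = 0.012000 × 0.457 + 0.008 = 0.013484.
u_2 = 0.013484 × 0.457 + 0.008 = 0.014162.
u_3 = 0.014162 × 0.457 + 0.008 = 0.014472.
u_4 = 0.014472 × 0.457 + 0.008 = 0.014614.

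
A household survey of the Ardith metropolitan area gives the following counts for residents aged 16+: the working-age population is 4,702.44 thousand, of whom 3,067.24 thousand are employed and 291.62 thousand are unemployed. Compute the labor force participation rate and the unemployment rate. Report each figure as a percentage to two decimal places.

Labor force = employed + unemployed = 3,067.24 + 291.62 = 3,358.86 thousand.
Unemployment rate = 291.62 / 3,358.86 = 8.68%.
Labor force participation rate = 3,358.86 / 4,702.44 = 71.43%.

Labor force participation rate ≈ 71.43%; unemployment rate ≈ 8.68%.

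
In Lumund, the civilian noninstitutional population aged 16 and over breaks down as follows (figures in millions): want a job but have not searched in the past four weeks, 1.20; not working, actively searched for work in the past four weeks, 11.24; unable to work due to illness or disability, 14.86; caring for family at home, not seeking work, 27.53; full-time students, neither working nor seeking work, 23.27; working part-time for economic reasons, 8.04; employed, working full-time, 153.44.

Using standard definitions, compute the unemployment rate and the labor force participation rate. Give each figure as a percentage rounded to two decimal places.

Employed = 8.04 + 153.44 = 161.48 million (anyone who worked, including part-time for economic reasons, counts as employed).
Unemployed = 11.24 million.
Labor force = 161.48 + 11.24 = 172.72 million.
Not in labor force = 1.20 + 14.86 + 27.53 + 23.27 = 66.86 million (those not working and not actively searching are outside the labor force — including those who want a job but have given up searching).
Civilian working-age population = 172.72 + 66.86 = 239.58 million.
Unemployment rate = 11.24 / 172.72 = 6.51%.
Labor force participation rate = 172.72 / 239.58 = 72.09%.

Unemployment rate ≈ 6.51%; labor force participation rate ≈ 72.09%.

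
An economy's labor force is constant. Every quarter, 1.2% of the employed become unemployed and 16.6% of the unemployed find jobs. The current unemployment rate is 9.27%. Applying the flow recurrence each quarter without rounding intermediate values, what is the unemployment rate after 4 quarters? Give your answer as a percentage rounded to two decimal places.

With a fixed labor force, u_{t+1} = u_t + s·(1−u_t) − f·u_t = u_t·(1−s−f) + s.
Here 1−s−f = 0.822 and s = 0.012.
u_1 = 0.092700 × 0.822 + 0.012 = 0.088199.
u_2 = 0.088199 × 0.822 + 0.012 = 0.084500.
u_3 = 0.084500 × 0.822 + 0.012 = 0.081459.
u_4 = 0.081459 × 0.822 + 0.012 = 0.078959.

Unemployment rate after four quarters ≈ 7.90%.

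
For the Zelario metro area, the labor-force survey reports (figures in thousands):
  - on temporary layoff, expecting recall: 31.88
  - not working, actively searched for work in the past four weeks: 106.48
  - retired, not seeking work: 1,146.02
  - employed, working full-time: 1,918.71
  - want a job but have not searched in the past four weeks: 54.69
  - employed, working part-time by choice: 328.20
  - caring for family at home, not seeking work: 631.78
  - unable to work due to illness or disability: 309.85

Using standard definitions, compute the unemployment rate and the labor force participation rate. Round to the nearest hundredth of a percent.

Unemployment rate ≈ 5.80%; labor force participation rate ≈ 52.68%.

Employed = 1,918.71 + 328.20 = 2,246.91 thousand.
Unemployed = 31.88 + 106.48 = 138.36 thousand (jobless and actively searching, or on temporary layoff).
Labor force = 2,246.91 + 138.36 = 2,385.27 thousand.
Not in labor force = 1,146.02 + 54.69 + 631.78 + 309.85 = 2,142.34 thousand (those not working and not actively searching are outside the labor force — including those who want a job but have given up searching).
Civilian working-age population = 2,385.27 + 2,142.34 = 4,527.61 thousand.
Unemployment rate = 138.36 / 2,385.27 = 5.80%.
Labor force participation rate = 2,385.27 / 4,527.61 = 52.68%.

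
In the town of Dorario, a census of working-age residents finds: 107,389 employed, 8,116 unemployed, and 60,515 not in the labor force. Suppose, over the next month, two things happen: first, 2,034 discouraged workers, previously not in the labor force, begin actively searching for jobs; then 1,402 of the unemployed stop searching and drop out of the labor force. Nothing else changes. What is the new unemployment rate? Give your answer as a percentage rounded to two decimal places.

New unemployment rate ≈ 7.53%.

Initially, labor force = 107,389 + 8,116 = 115,505, so u = 8,116/115,505 = 7.03%.
After the first change, unemployed and labor force both rise by 2,034 → E = 107,389, U = 10,150, labor force = 117,539.
After the second change, unemployed and labor force both fall by 1,402 → E = 107,389, U = 8,748, labor force = 116,137.
New unemployment rate = 8,748 / 116,137 = 7.53%.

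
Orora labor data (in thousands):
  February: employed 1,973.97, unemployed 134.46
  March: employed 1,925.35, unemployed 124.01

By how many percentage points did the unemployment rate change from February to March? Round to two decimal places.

The unemployment rate changed by −0.33 percentage points.

February: labor force = 1,973.97 + 134.46 = 2,108.43; u = 134.46/2,108.43 = 6.38%.
March: labor force = 1,925.35 + 124.01 = 2,049.36; u = 124.01/2,049.36 = 6.05%.
Change = 6.05% − 6.38% = −0.33 pp.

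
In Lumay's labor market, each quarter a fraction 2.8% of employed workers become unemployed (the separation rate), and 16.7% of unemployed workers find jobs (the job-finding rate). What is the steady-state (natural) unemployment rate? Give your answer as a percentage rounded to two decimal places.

At steady state the flows balance: s·E = f·U, so U/(E+U) = s/(s+f).
u* = 2.8 / (2.8 + 16.7) = 2.8 / 19.50 = 14.36%.

Steady-state unemployment rate ≈ 14.36%.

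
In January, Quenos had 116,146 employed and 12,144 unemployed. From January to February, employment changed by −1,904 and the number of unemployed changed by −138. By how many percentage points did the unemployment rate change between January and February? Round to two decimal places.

The unemployment rate changed by +0.04 percentage points.

January: labor force = 116,146 + 12,144 = 128,290; u = 12,144/128,290 = 9.47%.
February: labor force = 114,242 + 12,006 = 126,248; u = 12,006/126,248 = 9.51%.
Change = 9.51% − 9.47% = +0.04 pp.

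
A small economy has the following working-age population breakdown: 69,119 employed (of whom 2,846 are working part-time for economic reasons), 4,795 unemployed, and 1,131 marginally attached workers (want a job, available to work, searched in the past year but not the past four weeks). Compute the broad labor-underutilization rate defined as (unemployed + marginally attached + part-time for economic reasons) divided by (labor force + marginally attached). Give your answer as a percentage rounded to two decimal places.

Labor force = 69,119 + 4,795 = 73,914.
Numerator = 4,795 + 1,131 + 2,846 = 8,772.
Denominator = 73,914 + 1,131 = 75,045.
Broad rate = 8,772 / 75,045 = 11.69%.

Broad underutilization rate ≈ 11.69%.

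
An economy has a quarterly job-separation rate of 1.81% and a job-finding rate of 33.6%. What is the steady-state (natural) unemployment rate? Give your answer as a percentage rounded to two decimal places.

Steady-state unemployment rate ≈ 5.11%.

At steady state the flows balance: s·E = f·U, so U/(E+U) = s/(s+f).
u* = 1.81 / (1.81 + 33.6) = 1.81 / 35.41 = 5.11%.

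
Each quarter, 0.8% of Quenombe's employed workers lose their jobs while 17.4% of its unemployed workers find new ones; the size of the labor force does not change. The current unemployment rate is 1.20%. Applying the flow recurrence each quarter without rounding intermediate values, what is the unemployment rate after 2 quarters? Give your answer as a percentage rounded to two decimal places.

With a fixed labor force, u_{t+1} = u_t + s·(1−u_t) − f·u_t = u_t·(1−s−f) + s.
Here 1−s−f = 0.818 and s = 0.008.
u_1 = 0.012000 × 0.818 + 0.008 = 0.017816.
u_2 = 0.017816 × 0.818 + 0.008 = 0.022573.

Unemployment rate after two quarters ≈ 2.26%.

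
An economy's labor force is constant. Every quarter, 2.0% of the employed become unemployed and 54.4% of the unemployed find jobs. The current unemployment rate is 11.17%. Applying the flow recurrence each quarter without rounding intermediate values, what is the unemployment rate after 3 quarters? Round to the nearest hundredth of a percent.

Unemployment rate after three quarters ≈ 4.18%.

With a fixed labor force, u_{t+1} = u_t + s·(1−u_t) − f·u_t = u_t·(1−s−f) + s.
Here 1−s−f = 0.436 and s = 0.020.
u_1 = 0.111700 × 0.436 + 0.020 = 0.068701.
u_2 = 0.068701 × 0.436 + 0.020 = 0.049954.
u_3 = 0.049954 × 0.436 + 0.020 = 0.041780.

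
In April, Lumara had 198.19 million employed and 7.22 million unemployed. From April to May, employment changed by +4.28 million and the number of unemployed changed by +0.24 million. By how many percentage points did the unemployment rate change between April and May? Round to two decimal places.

The unemployment rate changed by +0.04 percentage points.

April: labor force = 198.19 + 7.22 = 205.41; u = 7.22/205.41 = 3.51%.
May: labor force = 202.47 + 7.46 = 209.93; u = 7.46/209.93 = 3.55%.
Change = 3.55% − 3.51% = +0.04 pp.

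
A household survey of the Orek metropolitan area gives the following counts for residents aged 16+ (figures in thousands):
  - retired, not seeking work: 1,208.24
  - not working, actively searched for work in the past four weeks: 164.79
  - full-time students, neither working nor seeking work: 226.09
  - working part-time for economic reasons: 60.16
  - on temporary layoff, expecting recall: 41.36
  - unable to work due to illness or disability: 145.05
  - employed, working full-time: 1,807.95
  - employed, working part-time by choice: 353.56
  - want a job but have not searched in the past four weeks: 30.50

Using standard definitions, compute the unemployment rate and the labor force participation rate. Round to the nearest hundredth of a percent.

Unemployment rate ≈ 8.49%; labor force participation rate ≈ 60.13%.

Employed = 60.16 + 1,807.95 + 353.56 = 2,221.67 thousand (anyone who worked, including part-time for economic reasons, counts as employed).
Unemployed = 164.79 + 41.36 = 206.15 thousand (jobless and actively searching, or on temporary layoff).
Labor force = 2,221.67 + 206.15 = 2,427.82 thousand.
Not in labor force = 1,208.24 + 226.09 + 145.05 + 30.50 = 1,609.88 thousand (those not working and not actively searching are outside the labor force — including those who want a job but have given up searching).
Civilian working-age population = 2,427.82 + 1,609.88 = 4,037.70 thousand.
Unemployment rate = 206.15 / 2,427.82 = 8.49%.
Labor force participation rate = 2,427.82 / 4,037.70 = 60.13%.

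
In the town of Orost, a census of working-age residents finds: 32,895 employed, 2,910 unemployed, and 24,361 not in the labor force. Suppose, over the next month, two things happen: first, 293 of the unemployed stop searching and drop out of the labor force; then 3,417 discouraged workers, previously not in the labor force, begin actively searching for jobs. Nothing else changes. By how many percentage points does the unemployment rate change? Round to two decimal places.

Initially, labor force = 32,895 + 2,910 = 35,805, so u = 2,910/35,805 = 8.13%.
After the first change, unemployed and labor force both fall by 293 → E = 32,895, U = 2,617, labor force = 35,512.
After the second change, unemployed and labor force both rise by 3,417 → E = 32,895, U = 6,034, labor force = 38,929.
New unemployment rate = 6,034 / 38,929 = 15.50%.
Change = 15.50% − 8.13% = +7.37 percentage points.

The unemployment rate changes by +7.37 percentage points.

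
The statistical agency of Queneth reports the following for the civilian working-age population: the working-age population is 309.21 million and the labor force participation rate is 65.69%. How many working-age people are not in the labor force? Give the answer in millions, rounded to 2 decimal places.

Share not in the labor force = 1 − 0.6569 = 0.3431.
Not in labor force = 0.3431 × 309.21 ≈ 106.09 million.

About 106.09 million are not in the labor force.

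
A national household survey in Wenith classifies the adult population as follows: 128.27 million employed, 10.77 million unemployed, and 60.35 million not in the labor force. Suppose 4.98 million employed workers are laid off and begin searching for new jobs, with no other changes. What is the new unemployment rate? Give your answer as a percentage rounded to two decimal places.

Initially, labor force = 128.27 + 10.77 = 139.04 million, so u = 10.77/139.04 = 7.75%.
After the change, employed falls and unemployed rises by 4.98; labor force unchanged → E = 123.29, U = 15.75, labor force = 139.04 million.
New unemployment rate = 15.75 / 139.04 = 11.33%.

New unemployment rate ≈ 11.33%.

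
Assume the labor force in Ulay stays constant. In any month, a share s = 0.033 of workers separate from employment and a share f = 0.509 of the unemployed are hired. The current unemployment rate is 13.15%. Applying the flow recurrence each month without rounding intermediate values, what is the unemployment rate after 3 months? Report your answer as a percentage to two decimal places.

Unemployment rate after three months ≈ 6.77%.

With a fixed labor force, u_{t+1} = u_t + s·(1−u_t) − f·u_t = u_t·(1−s−f) + s.
Here 1−s−f = 0.458 and s = 0.033.
u_1 = 0.131500 × 0.458 + 0.033 = 0.093227.
u_2 = 0.093227 × 0.458 + 0.033 = 0.075698.
u_3 = 0.075698 × 0.458 + 0.033 = 0.067670.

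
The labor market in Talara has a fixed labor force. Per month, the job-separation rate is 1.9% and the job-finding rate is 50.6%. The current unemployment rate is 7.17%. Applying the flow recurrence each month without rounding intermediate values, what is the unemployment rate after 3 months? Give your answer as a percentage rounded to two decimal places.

Unemployment rate after three months ≈ 4.00%.

With a fixed labor force, u_{t+1} = u_t + s·(1−u_t) − f·u_t = u_t·(1−s−f) + s.
Here 1−s−f = 0.475 and s = 0.019.
u_1 = 0.071700 × 0.475 + 0.019 = 0.053057.
u_2 = 0.053057 × 0.475 + 0.019 = 0.044202.
u_3 = 0.044202 × 0.475 + 0.019 = 0.039996.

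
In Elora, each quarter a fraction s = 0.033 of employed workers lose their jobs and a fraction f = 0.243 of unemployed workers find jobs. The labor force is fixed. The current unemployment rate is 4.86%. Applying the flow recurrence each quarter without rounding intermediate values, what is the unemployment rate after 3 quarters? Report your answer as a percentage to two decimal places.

With a fixed labor force, u_{t+1} = u_t + s·(1−u_t) − f·u_t = u_t·(1−s−f) + s.
Here 1−s−f = 0.724 and s = 0.033.
u_1 = 0.048600 × 0.724 + 0.033 = 0.068186.
u_2 = 0.068186 × 0.724 + 0.033 = 0.082367.
u_3 = 0.082367 × 0.724 + 0.033 = 0.092634.

Unemployment rate after three quarters ≈ 9.26%.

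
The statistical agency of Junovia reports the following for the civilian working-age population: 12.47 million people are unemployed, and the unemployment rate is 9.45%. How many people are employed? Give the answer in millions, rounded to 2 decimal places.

Labor force = U / u = 12.47 / 0.0945 ≈ 131.96 million.
Employed = labor force − unemployed = 131.96 − 12.47 = 119.49 million.

About 119.49 million are employed.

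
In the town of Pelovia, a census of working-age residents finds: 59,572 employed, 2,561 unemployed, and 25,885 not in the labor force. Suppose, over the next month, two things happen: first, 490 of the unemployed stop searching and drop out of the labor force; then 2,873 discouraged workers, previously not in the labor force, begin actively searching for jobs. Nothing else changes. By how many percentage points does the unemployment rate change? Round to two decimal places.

The unemployment rate changes by +3.54 percentage points.

Initially, labor force = 59,572 + 2,561 = 62,133, so u = 2,561/62,133 = 4.12%.
After the first change, unemployed and labor force both fall by 490 → E = 59,572, U = 2,071, labor force = 61,643.
After the second change, unemployed and labor force both rise by 2,873 → E = 59,572, U = 4,944, labor force = 64,516.
New unemployment rate = 4,944 / 64,516 = 7.66%.
Change = 7.66% − 4.12% = +3.54 percentage points.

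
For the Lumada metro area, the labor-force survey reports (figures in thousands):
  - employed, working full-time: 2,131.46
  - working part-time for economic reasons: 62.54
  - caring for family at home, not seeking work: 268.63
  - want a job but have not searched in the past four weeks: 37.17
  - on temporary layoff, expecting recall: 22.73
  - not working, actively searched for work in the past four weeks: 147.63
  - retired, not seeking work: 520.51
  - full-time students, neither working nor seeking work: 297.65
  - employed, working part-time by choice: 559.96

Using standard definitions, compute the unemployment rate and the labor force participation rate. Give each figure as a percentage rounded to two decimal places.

Unemployment rate ≈ 5.83%; labor force participation rate ≈ 72.24%.

Employed = 2,131.46 + 62.54 + 559.96 = 2,753.96 thousand (anyone who worked, including part-time for economic reasons, counts as employed).
Unemployed = 22.73 + 147.63 = 170.36 thousand (jobless and actively searching, or on temporary layoff).
Labor force = 2,753.96 + 170.36 = 2,924.32 thousand.
Not in labor force = 268.63 + 37.17 + 520.51 + 297.65 = 1,123.96 thousand (those not working and not actively searching are outside the labor force — including those who want a job but have given up searching).
Civilian working-age population = 2,924.32 + 1,123.96 = 4,048.28 thousand.
Unemployment rate = 170.36 / 2,924.32 = 5.83%.
Labor force participation rate = 2,924.32 / 4,048.28 = 72.24%.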